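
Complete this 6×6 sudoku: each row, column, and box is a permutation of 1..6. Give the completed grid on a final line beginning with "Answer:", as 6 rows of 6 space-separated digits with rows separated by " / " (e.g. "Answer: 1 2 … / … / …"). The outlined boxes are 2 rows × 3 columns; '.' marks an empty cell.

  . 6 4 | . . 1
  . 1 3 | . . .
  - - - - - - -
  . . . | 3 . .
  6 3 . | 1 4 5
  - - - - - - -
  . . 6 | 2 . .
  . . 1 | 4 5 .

Step 1. [r2c4∈{5,6}] r2c4 is the only open cell in col 4 admitting 6. So r2c4=6.
Step 2. [r2c1∈{2,5}] in row 2, 5 fits only at r2c1. So r2c1=5.
Step 3. [r5c6∈{3}] only 3 remains possible at r5c6 ⇒ r5c6=3.
Step 4. [r1c1∈{2}] nothing but 2 survives at r1c1. So r1c1=2.
Step 5. [r4c3∈{2}] r4c3 has the single candidate 2, so r4c3=2.
Step 6. [r5c2∈{4,5}] 5 has one home in row 5: r5c2. So r5c2=5.
Step 7. [r2c5∈{2}] r2c5 has the single candidate 2 ⇒ r2c5=2.
Step 8. [r3c5∈{6}] nothing but 6 survives at r3c5, so r3c5=6.
Step 9. [r3c2∈{4}] only 4 remains possible at r3c2. So r3c2=4.
Step 10. [r1c4∈{5}] nothing but 5 survives at r1c4, so r1c4=5.
Step 11. [r5c5∈{1}] only 1 remains possible at r5c5, so r5c5=1.
Step 12. [r3c6∈{2}] only 2 remains possible at r3c6, so r3c6=2.
Step 13. [r5c1∈{4}] nothing but 4 survives at r5c1. So r5c1=4.
Step 14. [r3c1∈{1}] r3c1 has the single candidate 1. So r3c1=1.
Step 15. [r6c6∈{6}] nothing but 6 survives at r6c6. So r6c6=6.
Step 16. [r1c5∈{3}] r1c5 is down to just 3, so r1c5=3.
Step 17. [r2c6∈{4}] r2c6's peers cover all but 4. So r2c6=4.
Step 18. [r3c3∈{5}] r3c3 has the single candidate 5 ⇒ r3c3=5.
Step 19. [r6c1∈{3}] nothing but 3 survives at r6c1 ⇒ r6c1=3.
Step 20. [r6c2∈{2}] only 2 remains possible at r6c2, so r6c2=2.

Answer: 2 6 4 5 3 1 / 5 1 3 6 2 4 / 1 4 5 3 6 2 / 6 3 2 1 4 5 / 4 5 6 2 1 3 / 3 2 1 4 5 6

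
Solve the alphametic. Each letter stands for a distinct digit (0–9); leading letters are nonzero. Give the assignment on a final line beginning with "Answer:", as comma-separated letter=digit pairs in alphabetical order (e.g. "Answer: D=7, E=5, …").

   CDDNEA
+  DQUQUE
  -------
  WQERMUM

Step 1. [col 1: A + E ≡ M (mod 10)] no forcing yet in column 1 (carry-in 0); M=4 is free and consistent — try it. So M=4.
Step 2. [W] W is the leading digit of a 7-digit sum of two 6-digit numbers; the final carry is exactly 1. So W=1.
Step 3. [col 1: A + E ≡ M (mod 10)] no forcing yet in column 1 (carry-in 0); E=9 is free and consistent — try it ⇒ E=9.
Step 4. [col 1: A + E ≡ M (mod 10)] from column 1 (E=9, M=4, carry-in 0, digits 1,4,9 already taken and all letters distinct): A must equal 5, so A=5.
Step 5. [col 2: E + U ≡ U (mod 10)] several values work for U in column 2 (E + U ≡ U (mod 10), carry-in 1); try U=2, so U=2.
Step 6. [col 3: N + Q ≡ M (mod 10)] Q=3 is one option consistent with column 3 (N + Q ≡ M (mod 10), carry-in 1) — take it. So Q=3.
Step 7. [col 3: N + Q ≡ M (mod 10)] in column 3 we have N+Q≡M with carry-in 1; given Q=3, M=4 and digits 1,2,3,4,5,9 already taken and all letters distinct, that pins N to 0. So N=0.
Step 8. [col 4: D + U ≡ R (mod 10)] in column 4 we have D+U≡R with carry-in 0; given U=2 and digits 0,1,2,3,4,5,9 already taken and all letters distinct, that pins R to 8. So R=8.
Step 9. [col 4: D + U ≡ R (mod 10)] from column 4 (U=2, R=8, carry-in 0, digits 0,1,2,3,4,5,8,9 already taken and all letters distinct): D must equal 6 ⇒ D=6.
Step 10. [col 6: C + D ≡ Q (mod 10)] column 6: given D=6, Q=3, carry-in 0, and digits 0,1,2,3,4,5,6,8,9 already taken and all letters distinct, C+D≡Q (mod 10) forces C=7 ⇒ C=7.

Answer: A=5, C=7, D=6, E=9, M=4, N=0, Q=3, R=8, U=2, W=1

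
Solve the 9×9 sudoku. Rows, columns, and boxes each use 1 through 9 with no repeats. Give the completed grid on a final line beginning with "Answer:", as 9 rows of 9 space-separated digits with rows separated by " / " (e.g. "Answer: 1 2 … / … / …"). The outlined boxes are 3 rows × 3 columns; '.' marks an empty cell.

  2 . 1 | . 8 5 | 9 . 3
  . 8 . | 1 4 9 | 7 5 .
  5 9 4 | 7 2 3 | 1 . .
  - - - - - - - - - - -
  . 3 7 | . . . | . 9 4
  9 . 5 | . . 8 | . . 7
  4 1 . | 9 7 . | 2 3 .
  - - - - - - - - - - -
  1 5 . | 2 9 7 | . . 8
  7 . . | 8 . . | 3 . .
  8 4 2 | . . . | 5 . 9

Step 1. [r6c6∈{6}] r6c6 has the single candidate 6 ⇒ r6c6=6.
Step 2. [r8c2∈{6}] only 6 remains possible at r8c2, so r8c2=6.
Step 3. [r8c9∈{1,2}] r8c9 is the only open cell in col 9 admitting 1. So r8c9=1.
Step 4. [r9c5∈{1,3,6}] across col 5, 6 lands solely at r9c5 ⇒ r9c5=6.
Step 5. [r3c9∈{6}] r3c9 has the single candidate 6, so r3c9=6.
Step 6. [r5c7∈{6}] only 6 remains possible at r5c7, so r5c7=6.
Step 7. [r7c7∈{4}] r7c7 has the single candidate 4. So r7c7=4.
Step 8. [r2c3∈{3,6}] r2c3 is the only open cell in col 3 admitting 6 ⇒ r2c3=6.
Step 9. [r5c5∈{1,3}] 3 has one home in col 5: r5c5. So r5c5=3.
Step 10. [r4c5∈{1,5}] across col 5, 1 lands solely at r4c5, so r4c5=1.
Step 11. [r4c1∈{6}] r4c1 is down to just 6 ⇒ r4c1=6.
Step 12. [r3c8∈{8}] r3c8 has the single candidate 8 ⇒ r3c8=8.
Step 13. [r1c4∈{6}] r1c4 is down to just 6. So r1c4=6.
Step 14. [r4c7∈{8}] r4c7 has the single candidate 8. So r4c7=8.
Step 15. [r7c8∈{6}] only 6 remains possible at r7c8. So r7c8=6.
Step 16. [r8c8∈{2}] r8c8's peers cover all but 2, so r8c8=2.
Step 17. [r9c6∈{1}] nothing but 1 survives at r9c6 ⇒ r9c6=1.
Step 18. [r8c6∈{4}] r8c6's peers cover all but 4. So r8c6=4.
Step 19. [r2c9∈{2}] r2c9 is down to just 2. So r2c9=2.
Step 20. [r6c9∈{5}] r6c9 is down to just 5, so r6c9=5.
Step 21. [r9c4∈{3}] r9c4 is down to just 3, so r9c4=3.
Step 22. [r5c8∈{1}] only 1 remains possible at r5c8. So r5c8=1.
Step 23. [r4c6∈{2}] r4c6's peers cover all but 2, so r4c6=2.
Step 24. [r2c1∈{3}] r2c1 has the single candidate 3, so r2c1=3.
Step 25. [r8c3∈{9}] r8c3 is down to just 9 ⇒ r8c3=9.
Step 26. [r4c4∈{5}] nothing but 5 survives at r4c4. So r4c4=5.
Step 27. [r1c2∈{7}] r1c2 has the single candidate 7. So r1c2=7.
Step 28. [r8c5∈{5}] r8c5 is down to just 5 ⇒ r8c5=5.
Step 29. [r5c2∈{2}] r5c2's peers cover all but 2, so r5c2=2.
Step 30. [r5c4∈{4}] r5c4 has the single candidate 4. So r5c4=4.
Step 31. [r6c3∈{8}] r6c3's peers cover all but 8, so r6c3=8.
Step 32. [r9c8∈{7}] nothing but 7 survives at r9c8. So r9c8=7.
Step 33. [r7c3∈{3}] only 3 remains possible at r7c3, so r7c3=3.
Step 34. [r1c8∈{4}] only 4 remains possible at r1c8 ⇒ r1c8=4.

Answer: 2 7 1 6 8 5 9 4 3 / 3 8 6 1 4 9 7 5 2 / 5 9 4 7 2 3 1 8 6 / 6 3 7 5 1 2 8 9 4 / 9 2 5 4 3 8 6 1 7 / 4 1 8 9 7 6 2 3 5 / 1 5 3 2 9 7 4 6 8 / 7 6 9 8 5 4 3 2 1 / 8 4 2 3 6 1 5 7 9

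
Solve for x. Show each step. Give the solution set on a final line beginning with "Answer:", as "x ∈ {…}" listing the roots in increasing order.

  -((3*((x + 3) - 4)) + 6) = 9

Step 1. [-((3*((x + 3) - 4)) + 6) = 9] LHS negated; negate both sides. So neg: (3*((x + 3) - 4)) + 6 = -9.
Step 2. [(3*((x + 3) - 4)) + 6 = -9] common factor 3 (LHS and -9) — divide through, so factor: ((x + 3) - 4) + 2 = -3.
Step 3. [((x + 3) - 4) + 2 = -3] +2 is outermost — subtract 2 both sides, so sub: (x + 3) - 4 = -5.
Step 4. [(x + 3) - 4 = -5] the outer -4 inverts by adding 4 ⇒ sub: x + 3 = -1.
Step 5. [x + 3 = -1] the outer +3 inverts by subtracting 3 ⇒ sub: x = -4.

Answer: x ∈ {-4}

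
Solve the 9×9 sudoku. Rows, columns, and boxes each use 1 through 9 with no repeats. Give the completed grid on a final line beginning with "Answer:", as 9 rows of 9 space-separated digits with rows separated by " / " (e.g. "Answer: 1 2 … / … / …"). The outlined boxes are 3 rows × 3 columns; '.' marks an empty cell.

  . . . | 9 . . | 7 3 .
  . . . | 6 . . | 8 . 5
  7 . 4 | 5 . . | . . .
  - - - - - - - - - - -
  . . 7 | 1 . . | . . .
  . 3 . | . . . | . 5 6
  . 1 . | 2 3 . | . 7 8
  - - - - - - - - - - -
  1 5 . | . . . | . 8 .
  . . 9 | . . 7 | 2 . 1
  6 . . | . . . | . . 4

Step 1. [r1c9∈{2}] r1c9 is down to just 2. So r1c9=2.
Step 2. [r9c8∈{9}] r9c8 is down to just 9. So r9c8=9.
Step 3. [r8c5∈{4,5,6,8}] row 8 places 5 nowhere but r8c5, so r8c5=5.
Step 4. [r3c6∈{1,2,3,8}] 3 has one home in row 3: r3c6 ⇒ r3c6=3.
Step 5. [r2c8∈{1,4}] 4 has one home in box 3: r2c8. So r2c8=4.
Step 6. [r3c8∈{1,6}] across col 8, 1 lands solely at r3c8 ⇒ r3c8=1.
Step 7. [r2c5∈{1,2,7}] across row 2, 7 lands solely at r2c5, so r2c5=7.
Step 8. [r3c7∈{6,9}] in box 3, 6 fits only at r3c7 ⇒ r3c7=6.
Step 9. [r7c7∈{3}] r7c7 is down to just 3, so r7c7=3.
Step 10. [r7c3∈{2}] r7c3 is down to just 2 ⇒ r7c3=2.
Step 11. [r5c3∈{8}] r5c3 has the single candidate 8, so r5c3=8.
Step 12. [r5c1∈{2,4,9}] r5c1 is the only open cell in row 5 admitting 2 ⇒ r5c1=2.
Step 13. [r7c4∈{4}] r7c4 is down to just 4 ⇒ r7c4=4.
Step 14. [r9c3∈{3}] r9c3 has the single candidate 3 ⇒ r9c3=3.
Step 15. [r9c4∈{8}] r9c4's peers cover all but 8, so r9c4=8.
Step 16. [r2c3∈{1}] nothing but 1 survives at r2c3 ⇒ r2c3=1.
Step 17. [r2c6∈{2}] only 2 remains possible at r2c6, so r2c6=2.
Step 18. [r3c5∈{8}] r3c5 is down to just 8, so r3c5=8.
Step 19. [r4c6∈{4,5,6,8,9}] in row 4, 8 fits only at r4c6. So r4c6=8.
Step 20. [r4c1∈{4,5,9}] across row 4, 5 lands solely at r4c1 ⇒ r4c1=5.
Step 21. [r6c3∈{6}] only 6 remains possible at r6c3, so r6c3=6.
Step 22. [r2c2∈{9}] only 9 remains possible at r2c2. So r2c2=9.
Step 23. [r4c2∈{4}] only 4 remains possible at r4c2. So r4c2=4.
Step 24. [r4c7∈{9}] r4c7 is down to just 9 ⇒ r4c7=9.
Step 25. [r8c2∈{8}] only 8 remains possible at r8c2, so r8c2=8.
Step 26. [r6c7∈{4}] r6c7 is down to just 4, so r6c7=4.
Step 27. [r9c6∈{1}] r9c6's peers cover all but 1 ⇒ r9c6=1.
Step 28. [r1c6∈{4}] nothing but 4 survives at r1c6, so r1c6=4.
Step 29. [r5c6∈{9}] nothing but 9 survives at r5c6. So r5c6=9.
Step 30. [r7c5∈{6,9}] 9 has one home in row 7: r7c5 ⇒ r7c5=9.
Step 31. [r3c2∈{2}] only 2 remains possible at r3c2, so r3c2=2.
Step 32. [r7c6∈{6}] r7c6's peers cover all but 6 ⇒ r7c6=6.
Step 33. [r8c8∈{6}] r8c8 is down to just 6. So r8c8=6.
Step 34. [r6c1∈{9}] r6c1 has the single candidate 9. So r6c1=9.
Step 35. [r1c3∈{5}] r1c3 is down to just 5 ⇒ r1c3=5.
Step 36. [r5c4∈{7}] nothing but 7 survives at r5c4, so r5c4=7.
Step 37. [r4c8∈{2}] r4c8 has the single candidate 2, so r4c8=2.
Step 38. [r9c7∈{5}] r9c7's peers cover all but 5. So r9c7=5.
Step 39. [r5c7∈{1}] r5c7 has the single candidate 1 ⇒ r5c7=1.
Step 40. [r9c2∈{7}] r9c2 has the single candidate 7 ⇒ r9c2=7.
Step 41. [r6c6∈{5}] nothing but 5 survives at r6c6, so r6c6=5.
Step 42. [r8c1∈{4}] r8c1 has the single candidate 4. So r8c1=4.
Step 43. [r5c5∈{4}] nothing but 4 survives at r5c5 ⇒ r5c5=4.
Step 44. [r1c2∈{6}] only 6 remains possible at r1c2 ⇒ r1c2=6.
Step 45. [r1c1∈{8}] nothing but 8 survives at r1c1. So r1c1=8.
Step 46. [r1c5∈{1}] nothing but 1 survives at r1c5, so r1c5=1.
Step 47. [r2c1∈{3}] only 3 remains possible at r2c1, so r2c1=3.
Step 48. [r4c9∈{3}] only 3 remains possible at r4c9 ⇒ r4c9=3.
Step 49. [r3c9∈{9}] r3c9's peers cover all but 9. So r3c9=9.
Step 50. [r8c4∈{3}] r8c4's peers cover all but 3 ⇒ r8c4=3.
Step 51. [r4c5∈{6}] nothing but 6 survives at r4c5 ⇒ r4c5=6.
Step 52. [r7c9∈{7}] r7c9's peers cover all but 7. So r7c9=7.
Step 53. [r9c5∈{2}] only 2 remains possible at r9c5, so r9c5=2.

Answer: 8 6 5 9 1 4 7 3 2 / 3 9 1 6 7 2 8 4 5 / 7 2 4 5 8 3 6 1 9 / 5 4 7 1 6 8 9 2 3 / 2 3 8 7 4 9 1 5 6 / 9 1 6 2 3 5 4 7 8 / 1 5 2 4 9 6 3 8 7 / 4 8 9 3 5 7 2 6 1 / 6 7 3 8 2 1 5 9 4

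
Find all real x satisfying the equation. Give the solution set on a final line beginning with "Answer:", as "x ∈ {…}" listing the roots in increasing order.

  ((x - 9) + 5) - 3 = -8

Step 1. [((x - 9) + 5) - 3 = -8] the outer -3 inverts by adding 3 ⇒ sub: (x - 9) + 5 = -5.
Step 2. [(x - 9) + 5 = -5] +5 is outermost — subtract 5 both sides ⇒ sub: x - 9 = -10.
Step 3. [x - 9 = -10] peel the -9: add 9 from each side. So sub: x = -1.

Answer: x ∈ {-1}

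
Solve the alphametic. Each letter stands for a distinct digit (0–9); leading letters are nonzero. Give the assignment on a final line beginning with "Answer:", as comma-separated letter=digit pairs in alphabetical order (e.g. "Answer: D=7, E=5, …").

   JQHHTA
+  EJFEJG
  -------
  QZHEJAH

Step 1. [Q] Q is the leading digit of a 7-digit sum of two 6-digit numbers; the final carry is exactly 1 ⇒ Q=1.
Step 2. [col 1: A + G ≡ H (mod 10)] A=5 is one option consistent with column 1 (A + G ≡ H (mod 10), carry-in 0) — take it. So A=5.
Step 3. [col 1: A + G ≡ H (mod 10)] no forcing yet in column 1 (carry-in 0); H=7 is free and consistent — try it, so H=7.
Step 4. [col 1: A + G ≡ H (mod 10)] column 1: given A=5, H=7, carry-in 0, and digits 1,5,7 already taken and all letters distinct, A+G≡H (mod 10) forces G=2 ⇒ G=2.
Step 5. [col 2: T + J ≡ A (mod 10)] no forcing yet in column 2 (carry-in 0); T=9 is free and consistent — try it, so T=9.
Step 6. [col 2: T + J ≡ A (mod 10)] column 2: given T=9, A=5, carry-in 0, and digits 1,2,5,7,9 already taken and all letters distinct, T+J≡A (mod 10) forces J=6 ⇒ J=6.
Step 7. [col 3: H + E ≡ J (mod 10)] from column 3 (H=7, J=6, carry-in 1, digits 1,2,5,6,7,9 already taken and all letters distinct): E must equal 8, so E=8.
Step 8. [col 4: H + F ≡ E (mod 10)] column 4 reads H+F+carry(1)=E with H=7, E=8; with digits 1,2,5,6,7,8,9 already taken and all letters distinct, the only value for F is 0, so F=0.
Step 9. [col 6: J + E ≡ Z (mod 10)] from column 6 (J=6, E=8, carry-in 0, digits 0,1,2,5,6,7,8,9 already taken and all letters distinct): Z must equal 4, so Z=4.

Answer: A=5, E=8, F=0, G=2, H=7, J=6, Q=1, T=9, Z=4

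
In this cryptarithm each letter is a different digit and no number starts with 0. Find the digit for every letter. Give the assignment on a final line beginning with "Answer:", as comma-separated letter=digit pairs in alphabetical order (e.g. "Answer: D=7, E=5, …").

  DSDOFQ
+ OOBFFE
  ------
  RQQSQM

Step 1. [col 1: Q + E ≡ M (mod 10)] no forcing yet in column 1 (carry-in 0); E=1 is free and consistent — try it. So E=1.
Step 2. [col 1: Q + E ≡ M (mod 10)] several values work for Q in column 1 (Q + E ≡ M (mod 10), carry-in 0); try Q=8 ⇒ Q=8.
Step 3. [col 1: Q + E ≡ M (mod 10)] in column 1 we have Q+E≡M with carry-in 0; given Q=8, E=1 and digits 1,8 already taken and all letters distinct, that pins M to 9. So M=9.
Step 4. [col 2: F + F ≡ Q (mod 10)] column 2 reads F+F+carry(0)=Q with Q=8; with digits 1,8,9 already taken and all letters distinct, the only value for F is 4 ⇒ F=4.
Step 5. [col 3: O + F ≡ S (mod 10)] S=6 is one option consistent with column 3 (O + F ≡ S (mod 10), carry-in 0) — take it, so S=6.
Step 6. [col 3: O + F ≡ S (mod 10)] from column 3 (F=4, S=6, carry-in 0, digits 1,4,6,8,9 already taken and all letters distinct): O must equal 2. So O=2.
Step 7. [col 4: D + B ≡ Q (mod 10)] column 4 (D + B ≡ Q (mod 10), carry-in 0) doesn't pin B yet; pick B=3 and continue, so B=3.
Step 8. [col 4: D + B ≡ Q (mod 10)] column 4: given B=3, Q=8, carry-in 0, and digits 1,2,3,4,6,8,9 already taken and all letters distinct, D+B≡Q (mod 10) forces D=5, so D=5.
Step 9. [col 6: D + O ≡ R (mod 10)] column 6: given D=5, O=2, carry-in 0, and digits 1,2,3,4,5,6,8,9 already taken and all letters distinct, D+O≡R (mod 10) forces R=7, so R=7.

Answer: B=3, D=5, E=1, F=4, M=9, O=2, Q=8, R=7, S=6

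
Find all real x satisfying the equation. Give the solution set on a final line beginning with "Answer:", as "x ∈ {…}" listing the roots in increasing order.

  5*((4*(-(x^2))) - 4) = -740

Step 1. [5*((4*(-(x^2))) - 4) = -740] leading coefficient 5: divide by 5, so div: (4*(-(x^2))) - 4 = -148.
Step 2. [(4*(-(x^2))) - 4 = -148] 4 | LHS and 4 | -148: pull 4 out ⇒ factor: (-(x^2)) - 1 = -37.
Step 3. [(-(x^2)) - 1 = -37] the outer -1 inverts by adding 1. So sub: -(x^2) = -36.
Step 4. [-(x^2) = -36] flip signs both sides, so neg: x^2 = 36.
Step 5. [x^2 = 36] 36 ≥ 0, LHS is (·)² — take ±√ ⇒ sqrt: x = 6 or -6.

Answer: x ∈ {-6, 6}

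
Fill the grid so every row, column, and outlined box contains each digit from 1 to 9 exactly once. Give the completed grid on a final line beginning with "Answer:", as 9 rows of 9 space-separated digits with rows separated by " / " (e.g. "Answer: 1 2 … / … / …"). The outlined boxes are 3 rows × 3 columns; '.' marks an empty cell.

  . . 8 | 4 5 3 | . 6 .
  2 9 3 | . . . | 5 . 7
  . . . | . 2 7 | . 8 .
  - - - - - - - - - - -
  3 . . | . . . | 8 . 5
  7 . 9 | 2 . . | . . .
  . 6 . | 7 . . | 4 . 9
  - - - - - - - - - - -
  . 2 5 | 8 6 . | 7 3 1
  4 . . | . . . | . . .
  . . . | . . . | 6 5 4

Step 1. [r1c1∈{1}] r1c1's peers cover all but 1, so r1c1=1.
Step 2. [r5c8∈{1}] nothing but 1 survives at r5c8, so r5c8=1.
Step 3. [r3c4∈{1,6,9}] 9 has one home in box 2: r3c4 ⇒ r3c4=9.
Step 4. [r6c5∈{1,3,8}] row 6 places 3 nowhere but r6c5, so r6c5=3.
Step 5. [r8c8∈{2,9}] across col 8, 9 lands solely at r8c8 ⇒ r8c8=9.
Step 6. [r9c6∈{1,2,9}] 2 has one home in row 9: r9c6. So r9c6=2.
Step 7. [r8c3∈{1,6,7}] across row 8, 6 lands solely at r8c3 ⇒ r8c3=6.
Step 8. [r9c3∈{1,7}] across col 3, 7 lands solely at r9c3, so r9c3=7.
Step 9. [r7c6∈{4,9}] across row 7, 4 lands solely at r7c6, so r7c6=4.
Step 10. [r4c6∈{1,6,9}] across col 6, 9 lands solely at r4c6, so r4c6=9.
Step 11. [r4c4∈{1,6}] r4c4 is the only open cell in row 4 admitting 6. So r4c4=6.
Step 12. [r2c4∈{1}] nothing but 1 survives at r2c4. So r2c4=1.
Step 13. [r6c8∈{2}] r6c8 is down to just 2 ⇒ r6c8=2.
Step 14. [r6c3∈{1}] nothing but 1 survives at r6c3 ⇒ r6c3=1.
Step 15. [r4c2∈{4}] r4c2's peers cover all but 4, so r4c2=4.
Step 16. [r8c6∈{1,5}] 1 has one home in col 6: r8c6, so r8c6=1.
Step 17. [r9c4∈{3}] r9c4's peers cover all but 3. So r9c4=3.
Step 18. [r5c7∈{3}] r5c7 is down to just 3 ⇒ r5c7=3.
Step 19. [r3c2∈{5}] r3c2 has the single candidate 5 ⇒ r3c2=5.
Step 20. [r5c2∈{8}] nothing but 8 survives at r5c2. So r5c2=8.
Step 21. [r1c9∈{2}] r1c9 is down to just 2 ⇒ r1c9=2.
Step 22. [r6c6∈{5,8}] across row 6, 8 lands solely at r6c6. So r6c6=8.
Step 23. [r9c5∈{9}] r9c5 has the single candidate 9, so r9c5=9.
Step 24. [r2c6∈{6}] nothing but 6 survives at r2c6, so r2c6=6.
Step 25. [r9c1∈{8}] only 8 remains possible at r9c1 ⇒ r9c1=8.
Step 26. [r4c8∈{7}] r4c8 is down to just 7. So r4c8=7.
Step 27. [r3c3∈{4}] r3c3's peers cover all but 4 ⇒ r3c3=4.
Step 28. [r9c2∈{1}] nothing but 1 survives at r9c2, so r9c2=1.
Step 29. [r5c5∈{4}] r5c5's peers cover all but 4 ⇒ r5c5=4.
Step 30. [r1c2∈{7}] r1c2 is down to just 7 ⇒ r1c2=7.
Step 31. [r2c8∈{4}] r2c8 has the single candidate 4 ⇒ r2c8=4.
Step 32. [r8c9∈{8}] r8c9 has the single candidate 8, so r8c9=8.
Step 33. [r4c5∈{1}] nothing but 1 survives at r4c5. So r4c5=1.
Step 34. [r3c7∈{1}] r3c7's peers cover all but 1. So r3c7=1.
Step 35. [r8c2∈{3}] r8c2 is down to just 3, so r8c2=3.
Step 36. [r2c5∈{8}] nothing but 8 survives at r2c5. So r2c5=8.
Step 37. [r4c3∈{2}] r4c3's peers cover all but 2, so r4c3=2.
Step 38. [r3c1∈{6}] r3c1 has the single candidate 6 ⇒ r3c1=6.
Step 39. [r3c9∈{3}] r3c9 is down to just 3 ⇒ r3c9=3.
Step 40. [r7c1∈{9}] only 9 remains possible at r7c1. So r7c1=9.
Step 41. [r5c6∈{5}] nothing but 5 survives at r5c6 ⇒ r5c6=5.
Step 42. [r8c5∈{7}] nothing but 7 survives at r8c5. So r8c5=7.
Step 43. [r8c4∈{5}] r8c4's peers cover all but 5 ⇒ r8c4=5.
Step 44. [r6c1∈{5}] r6c1's peers cover all but 5 ⇒ r6c1=5.
Step 45. [r5c9∈{6}] r5c9 has the single candidate 6, so r5c9=6.
Step 46. [r8c7∈{2}] nothing but 2 survives at r8c7, so r8c7=2.
Step 47. [r1c7∈{9}] r1c7's peers cover all but 9, so r1c7=9.

Answer: 1 7 8 4 5 3 9 6 2 / 2 9 3 1 8 6 5 4 7 / 6 5 4 9 2 7 1 8 3 / 3 4 2 6 1 9 8 7 5 / 7 8 9 2 4 5 3 1 6 / 5 6 1 7 3 8 4 2 9 / 9 2 5 8 6 4 7 3 1 / 4 3 6 5 7 1 2 9 8 / 8 1 7 3 9 2 6 5 4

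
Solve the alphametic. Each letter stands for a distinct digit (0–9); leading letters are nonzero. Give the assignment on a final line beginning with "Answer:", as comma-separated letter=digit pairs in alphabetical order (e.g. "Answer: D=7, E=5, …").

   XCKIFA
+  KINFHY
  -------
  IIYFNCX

Step 1. [col 1: A + Y ≡ X (mod 10)] no forcing yet in column 1 (carry-in 0); X=3 is free and consistent — try it. So X=3.
Step 2. [I] the sum has 7 digits but both addends have 6; that extra leading digit I is the final carry, namely 1 ⇒ I=1.
Step 3. [col 1: A + Y ≡ X (mod 10)] no forcing yet in column 1 (carry-in 0); Y=4 is free and consistent — try it ⇒ Y=4.
Step 4. [col 1: A + Y ≡ X (mod 10)] in column 1 we have A+Y≡X with carry-in 0; given Y=4, X=3 and digits 1,3,4 already taken and all letters distinct, that pins A to 9 ⇒ A=9.
Step 5. [col 2: F + H ≡ C (mod 10)] no forcing yet in column 2 (carry-in 1); C=2 is free and consistent — try it ⇒ C=2.
Step 6. [col 2: F + H ≡ C (mod 10)] no forcing yet in column 2 (carry-in 1); H=6 is free and consistent — try it. So H=6.
Step 7. [col 2: F + H ≡ C (mod 10)] column 2 reads F+H+carry(1)=C with H=6, C=2; with digits 1,2,3,4,6,9 already taken and all letters distinct, the only value for F is 5. So F=5.
Step 8. [col 3: I + F ≡ N (mod 10)] column 3 reads I+F+carry(1)=N with I=1, F=5; with digits 1,2,3,4,5,6,9 already taken and all letters distinct, the only value for N is 7 ⇒ N=7.
Step 9. [col 4: K + N ≡ F (mod 10)] from column 4 (N=7, F=5, carry-in 0, digits 1,2,3,4,5,6,7,9 already taken and all letters distinct): K must equal 8 ⇒ K=8.

Answer: A=9, C=2, F=5, H=6, I=1, K=8, N=7, X=3, Y=4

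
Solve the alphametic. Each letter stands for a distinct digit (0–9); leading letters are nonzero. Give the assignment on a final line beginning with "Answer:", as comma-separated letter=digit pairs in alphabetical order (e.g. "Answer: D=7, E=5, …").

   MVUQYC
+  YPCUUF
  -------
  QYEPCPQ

Step 1. [col 1: C + F ≡ Q (mod 10)] several values work for F in column 1 (C + F ≡ Q (mod 10), carry-in 0); try F=3, so F=3.
Step 2. [col 1: C + F ≡ Q (mod 10)] no forcing yet in column 1 (carry-in 0); Q=1 is free and consistent — try it, so Q=1.
Step 3. [col 1: C + F ≡ Q (mod 10)] from column 1 (F=3, Q=1, carry-in 0, digits 1,3 already taken and all letters distinct): C must equal 8 ⇒ C=8.
Step 4. [col 2: Y + U ≡ P (mod 10)] Y=7 is one option consistent with column 2 (Y + U ≡ P (mod 10), carry-in 1) — take it, so Y=7.
Step 5. [col 2: Y + U ≡ P (mod 10)] no forcing yet in column 2 (carry-in 1); P=4 is free and consistent — try it. So P=4.
Step 6. [col 2: Y + U ≡ P (mod 10)] in column 2 we have Y+U≡P with carry-in 1; given Y=7, P=4 and digits 1,3,4,7,8 already taken and all letters distinct, that pins U to 6, so U=6.
Step 7. [col 5: V + P ≡ E (mod 10)] V=5 is one option consistent with column 5 (V + P ≡ E (mod 10), carry-in 1) — take it. So V=5.
Step 8. [col 5: V + P ≡ E (mod 10)] column 5 reads V+P+carry(1)=E with V=5, P=4; with digits 1,3,4,5,6,7,8 already taken and all letters distinct, the only value for E is 0 ⇒ E=0.
Step 9. [col 6: M + Y ≡ Y (mod 10)] column 6 reads M+Y+carry(1)=Y with Y=7; with digits 0,1,3,4,5,6,7,8 already taken and all letters distinct, the only value for M is 9, so M=9.

Answer: C=8, E=0, F=3, M=9, P=4, Q=1, U=6, V=5, Y=7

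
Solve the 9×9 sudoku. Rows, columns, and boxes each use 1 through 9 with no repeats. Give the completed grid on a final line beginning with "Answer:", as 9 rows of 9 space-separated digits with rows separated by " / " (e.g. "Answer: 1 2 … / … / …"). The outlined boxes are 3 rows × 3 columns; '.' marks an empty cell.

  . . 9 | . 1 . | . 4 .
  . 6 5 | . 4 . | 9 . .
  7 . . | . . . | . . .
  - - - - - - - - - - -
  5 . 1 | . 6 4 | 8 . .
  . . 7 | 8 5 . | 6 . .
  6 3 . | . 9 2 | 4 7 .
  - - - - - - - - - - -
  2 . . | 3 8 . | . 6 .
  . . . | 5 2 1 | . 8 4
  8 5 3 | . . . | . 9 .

Step 1. [r3c8∈{1,2,3,5}] 5 has one home in col 8: r3c8. So r3c8=5.
Step 2. [r3c3∈{2,4,8}] in col 3, 2 fits only at r3c3. So r3c3=2.
Step 3. [r7c2∈{1,4,7,9}] r7c2 is the only open cell in box 7 admitting 1, so r7c2=1.
Step 4. [r5c6∈{3}] nothing but 3 survives at r5c6 ⇒ r5c6=3.
Step 5. [r9c5∈{7}] only 7 remains possible at r9c5 ⇒ r9c5=7.
Step 6. [r2c1∈{1,3}] col 1 places 1 nowhere but r2c1, so r2c1=1.
Step 7. [r8c7∈{3,7}] row 8 places 3 nowhere but r8c7. So r8c7=3.
Step 8. [r1c2∈{8}] r1c2 has the single candidate 8. So r1c2=8.
Step 9. [r9c6∈{6}] only 6 remains possible at r9c6 ⇒ r9c6=6.
Step 10. [r5c8∈{1,2}] r5c8 is the only open cell in col 8 admitting 1. So r5c8=1.
Step 11. [r4c4∈{7}] nothing but 7 survives at r4c4. So r4c4=7.
Step 12. [r2c4∈{2}] r2c4 has the single candidate 2, so r2c4=2.
Step 13. [r4c8∈{2,3}] 2 has one home in col 8: r4c8 ⇒ r4c8=2.
Step 14. [r4c9∈{3,9}] row 4 places 3 nowhere but r4c9 ⇒ r4c9=3.
Step 15. [r4c2∈{9}] only 9 remains possible at r4c2. So r4c2=9.
Step 16. [r1c4∈{6}] only 6 remains possible at r1c4 ⇒ r1c4=6.
Step 17. [r7c7∈{5,7}] 5 has one home in col 7: r7c7, so r7c7=5.
Step 18. [r1c7∈{2,7}] 7 has one home in col 7: r1c7, so r1c7=7.
Step 19. [r3c7∈{1}] only 1 remains possible at r3c7. So r3c7=1.
Step 20. [r2c9∈{8}] r2c9 has the single candidate 8 ⇒ r2c9=8.
Step 21. [r7c6∈{9}] r7c6 has the single candidate 9 ⇒ r7c6=9.
Step 22. [r9c7∈{2}] r9c7 is down to just 2, so r9c7=2.
Step 23. [r3c2∈{4}] r3c2's peers cover all but 4 ⇒ r3c2=4.
Step 24. [r5c1∈{4}] r5c1 has the single candidate 4 ⇒ r5c1=4.
Step 25. [r3c9∈{6}] r3c9's peers cover all but 6, so r3c9=6.
Step 26. [r3c5∈{3}] r3c5 is down to just 3, so r3c5=3.
Step 27. [r2c6∈{7}] r2c6 has the single candidate 7, so r2c6=7.
Step 28. [r3c6∈{8}] only 8 remains possible at r3c6. So r3c6=8.
Step 29. [r6c4∈{1}] only 1 remains possible at r6c4. So r6c4=1.
Step 30. [r9c4∈{4}] r9c4 has the single candidate 4 ⇒ r9c4=4.
Step 31. [r5c9∈{9}] r5c9's peers cover all but 9 ⇒ r5c9=9.
Step 32. [r1c6∈{5}] only 5 remains possible at r1c6. So r1c6=5.
Step 33. [r1c1∈{3}] nothing but 3 survives at r1c1, so r1c1=3.
Step 34. [r6c9∈{5}] r6c9's peers cover all but 5. So r6c9=5.
Step 35. [r9c9∈{1}] only 1 remains possible at r9c9 ⇒ r9c9=1.
Step 36. [r5c2∈{2}] r5c2 has the single candidate 2. So r5c2=2.
Step 37. [r1c9∈{2}] nothing but 2 survives at r1c9. So r1c9=2.
Step 38. [r7c9∈{7}] r7c9 is down to just 7. So r7c9=7.
Step 39. [r3c4∈{9}] r3c4 has the single candidate 9 ⇒ r3c4=9.
Step 40. [r8c1∈{9}] r8c1 is down to just 9 ⇒ r8c1=9.
Step 41. [r8c2∈{7}] nothing but 7 survives at r8c2 ⇒ r8c2=7.
Step 42. [r7c3∈{4}] nothing but 4 survives at r7c3. So r7c3=4.
Step 43. [r2c8∈{3}] nothing but 3 survives at r2c8 ⇒ r2c8=3.
Step 44. [r6c3∈{8}] r6c3 has the single candidate 8 ⇒ r6c3=8.
Step 45. [r8c3∈{6}] nothing but 6 survives at r8c3, so r8c3=6.

Answer: 3 8 9 6 1 5 7 4 2 / 1 6 5 2 4 7 9 3 8 / 7 4 2 9 3 8 1 5 6 / 5 9 1 7 6 4 8 2 3 / 4 2 7 8 5 3 6 1 9 / 6 3 8 1 9 2 4 7 5 / 2 1 4 3 8 9 5 6 7 / 9 7 6 5 2 1 3 8 4 / 8 5 3 4 7 6 2 9 1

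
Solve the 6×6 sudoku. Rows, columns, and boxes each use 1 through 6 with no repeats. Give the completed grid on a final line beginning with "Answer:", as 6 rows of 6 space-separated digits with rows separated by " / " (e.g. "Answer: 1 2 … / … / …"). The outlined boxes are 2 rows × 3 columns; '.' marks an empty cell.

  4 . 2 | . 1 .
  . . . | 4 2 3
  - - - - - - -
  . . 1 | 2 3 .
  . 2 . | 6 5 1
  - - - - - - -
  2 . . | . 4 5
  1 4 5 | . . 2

Step 1. [r2c3∈{6}] r2c3's peers cover all but 6. So r2c3=6.
Step 2. [r2c1∈{5}] r2c1 is down to just 5 ⇒ r2c1=5.
Step 3. [r5c3∈{3}] r5c3's peers cover all but 3, so r5c3=3.
Step 4. [r3c1∈{6}] nothing but 6 survives at r3c1 ⇒ r3c1=6.
Step 5. [r1c6∈{6}] r1c6 is down to just 6. So r1c6=6.
Step 6. [r4c3∈{4}] r4c3 is down to just 4 ⇒ r4c3=4.
Step 7. [r6c4∈{3}] nothing but 3 survives at r6c4 ⇒ r6c4=3.
Step 8. [r5c2∈{6}] nothing but 6 survives at r5c2. So r5c2=6.
Step 9. [r5c4∈{1}] nothing but 1 survives at r5c4, so r5c4=1.
Step 10. [r3c2∈{5}] r3c2 has the single candidate 5, so r3c2=5.
Step 11. [r3c6∈{4}] r3c6 has the single candidate 4. So r3c6=4.
Step 12. [r4c1∈{3}] r4c1 has the single candidate 3, so r4c1=3.
Step 13. [r2c2∈{1}] nothing but 1 survives at r2c2, so r2c2=1.
Step 14. [r6c5∈{6}] r6c5's peers cover all but 6 ⇒ r6c5=6.
Step 15. [r1c4∈{5}] r1c4 is down to just 5, so r1c4=5.
Step 16. [r1c2∈{3}] r1c2 is down to just 3, so r1c2=3.

Answer: 4 3 2 5 1 6 / 5 1 6 4 2 3 / 6 5 1 2 3 4 / 3 2 4 6 5 1 / 2 6 3 1 4 5 / 1 4 5 3 6 2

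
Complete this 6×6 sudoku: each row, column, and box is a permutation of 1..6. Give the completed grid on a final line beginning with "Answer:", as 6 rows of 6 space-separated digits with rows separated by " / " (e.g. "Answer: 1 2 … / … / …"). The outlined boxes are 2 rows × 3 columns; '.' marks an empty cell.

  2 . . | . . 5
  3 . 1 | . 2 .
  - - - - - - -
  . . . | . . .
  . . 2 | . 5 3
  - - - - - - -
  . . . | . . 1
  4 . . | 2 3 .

Step 1. [r6c6∈{6}] r6c6 is down to just 6, so r6c6=6.
Step 2. [r6c3∈{5}] r6c3's peers cover all but 5 ⇒ r6c3=5.
Step 3. [r2c6∈{4}] r2c6 has the single candidate 4. So r2c6=4.
Step 4. [r2c4∈{6}] r2c4's peers cover all but 6. So r2c4=6.
Step 5. [r3c5∈{1,4,6}] col 5 places 6 nowhere but r3c5 ⇒ r3c5=6.
Step 6. [r5c1∈{6}] r5c1 has the single candidate 6. So r5c1=6.
Step 7. [r4c1∈{1}] r4c1 has the single candidate 1. So r4c1=1.
Step 8. [r4c4∈{4}] only 4 remains possible at r4c4. So r4c4=4.
Step 9. [r1c3∈{4,6}] across col 3, 6 lands solely at r1c3 ⇒ r1c3=6.
Step 10. [r3c3∈{3,4}] across col 3, 4 lands solely at r3c3 ⇒ r3c3=4.
Step 11. [r3c2∈{3,5}] across row 3, 3 lands solely at r3c2 ⇒ r3c2=3.
Step 12. [r1c4∈{1,3}] row 1 places 3 nowhere but r1c4, so r1c4=3.
Step 13. [r2c2∈{5}] nothing but 5 survives at r2c2, so r2c2=5.
Step 14. [r3c1∈{5}] only 5 remains possible at r3c1. So r3c1=5.
Step 15. [r3c4∈{1}] r3c4 has the single candidate 1. So r3c4=1.
Step 16. [r1c5∈{1}] r1c5's peers cover all but 1 ⇒ r1c5=1.
Step 17. [r1c2∈{4}] r1c2 has the single candidate 4 ⇒ r1c2=4.
Step 18. [r4c2∈{6}] r4c2's peers cover all but 6, so r4c2=6.
Step 19. [r5c4∈{5}] r5c4's peers cover all but 5, so r5c4=5.
Step 20. [r5c5∈{4}] r5c5's peers cover all but 4. So r5c5=4.
Step 21. [r3c6∈{2}] r3c6 is down to just 2 ⇒ r3c6=2.
Step 22. [r6c2∈{1}] r6c2 has the single candidate 1 ⇒ r6c2=1.
Step 23. [r5c2∈{2}] r5c2 is down to just 2 ⇒ r5c2=2.
Step 24. [r5c3∈{3}] nothing but 3 survives at r5c3. So r5c3=3.

Answer: 2 4 6 3 1 5 / 3 5 1 6 2 4 / 5 3 4 1 6 2 / 1 6 2 4 5 3 / 6 2 3 5 4 1 / 4 1 5 2 3 6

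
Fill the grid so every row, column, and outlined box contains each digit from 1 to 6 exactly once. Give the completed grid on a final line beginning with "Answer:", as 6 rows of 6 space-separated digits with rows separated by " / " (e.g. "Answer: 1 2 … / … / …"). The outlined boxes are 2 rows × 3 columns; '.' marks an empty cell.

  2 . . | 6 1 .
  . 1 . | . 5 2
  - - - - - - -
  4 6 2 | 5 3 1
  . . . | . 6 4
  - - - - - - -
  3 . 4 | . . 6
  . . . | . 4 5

Step 1. [r5c2∈{2,5}] 5 has one home in row 5: r5c2 ⇒ r5c2=5.
Step 2. [r6c4∈{1,2,3}] row 6 places 3 nowhere but r6c4 ⇒ r6c4=3.
Step 3. [r2c3∈{3,6}] across row 2, 3 lands solely at r2c3 ⇒ r2c3=3.
Step 4. [r6c3∈{1,6}] r6c3 is the only open cell in col 3 admitting 6 ⇒ r6c3=6.
Step 5. [r4c3∈{1,5}] across col 3, 1 lands solely at r4c3, so r4c3=1.
Step 6. [r4c4∈{2}] nothing but 2 survives at r4c4 ⇒ r4c4=2.
Step 7. [r2c1∈{6}] r2c1 is down to just 6, so r2c1=6.
Step 8. [r1c6∈{3}] only 3 remains possible at r1c6, so r1c6=3.
Step 9. [r6c1∈{1}] r6c1 is down to just 1. So r6c1=1.
Step 10. [r4c2∈{3}] r4c2 has the single candidate 3. So r4c2=3.
Step 11. [r5c5∈{2}] r5c5 is down to just 2 ⇒ r5c5=2.
Step 12. [r4c1∈{5}] r4c1 is down to just 5. So r4c1=5.
Step 13. [r6c2∈{2}] nothing but 2 survives at r6c2, so r6c2=2.
Step 14. [r1c3∈{5}] r1c3 is down to just 5. So r1c3=5.
Step 15. [r5c4∈{1}] r5c4 has the single candidate 1, so r5c4=1.
Step 16. [r2c4∈{4}] only 4 remains possible at r2c4, so r2c4=4.
Step 17. [r1c2∈{4}] r1c2 is down to just 4. So r1c2=4.

Answer: 2 4 5 6 1 3 / 6 1 3 4 5 2 / 4 6 2 5 3 1 / 5 3 1 2 6 4 / 3 5 4 1 2 6 / 1 2 6 3 4 5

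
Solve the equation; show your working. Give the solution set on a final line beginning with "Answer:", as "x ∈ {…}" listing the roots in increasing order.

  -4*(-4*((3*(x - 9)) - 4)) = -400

Step 1. [-4*(-4*((3*(x - 9)) - 4)) = -400] divide by the outer -4, so div: -4*((3*(x - 9)) - 4) = 100.
Step 2. [-4*((3*(x - 9)) - 4) = 100] leading coefficient -4: divide by -4 ⇒ div: (3*(x - 9)) - 4 = -25.
Step 3. [(3*(x - 9)) - 4 = -25] the outer -4 inverts by adding 4, so sub: 3*(x - 9) = -21.
Step 4. [3*(x - 9) = -21] divide by the outer 3. So div: x - 9 = -7.
Step 5. [x - 9 = -7] the outer -9 inverts by adding 9, so sub: x = 2.

Answer: x ∈ {2}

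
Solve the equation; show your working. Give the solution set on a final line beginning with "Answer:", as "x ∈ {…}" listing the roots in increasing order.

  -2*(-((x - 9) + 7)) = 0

Step 1. [-2*(-((x - 9) + 7)) = 0] leading coefficient -2: divide by -2 ⇒ div: -((x - 9) + 7) = 0.
Step 2. [-((x - 9) + 7) = 0] LHS negated; negate both sides ⇒ neg: (x - 9) + 7 = 0.
Step 3. [(x - 9) + 7 = 0] 7 comes off first (subtract 7) ⇒ sub: x - 9 = -7.
Step 4. [x - 9 = -7] the outer -9 inverts by adding 9, so sub: x = 2.

Answer: x ∈ {2}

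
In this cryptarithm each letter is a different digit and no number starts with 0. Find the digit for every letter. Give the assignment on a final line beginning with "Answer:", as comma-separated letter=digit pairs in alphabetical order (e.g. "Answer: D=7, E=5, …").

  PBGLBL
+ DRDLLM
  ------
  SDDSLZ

Step 1. [col 1: L + M ≡ Z (mod 10)] column 1 (L + M ≡ Z (mod 10), carry-in 0) doesn't pin L yet; pick L=3 and continue. So L=3.
Step 2. [col 1: L + M ≡ Z (mod 10)] Z=1 is one option consistent with column 1 (L + M ≡ Z (mod 10), carry-in 0) — take it. So Z=1.
Step 3. [col 1: L + M ≡ Z (mod 10)] column 1: given L=3, Z=1, carry-in 0, and digits 1,3 already taken and all letters distinct, L+M≡Z (mod 10) forces M=8. So M=8.
Step 4. [col 2: B + L ≡ L (mod 10)] in column 2 we have B+L≡L with carry-in 1; given L=3 and digits 1,3,8 already taken and all letters distinct, that pins B to 9, so B=9.
Step 5. [col 3: L + L ≡ S (mod 10)] from column 3 (L=3, carry-in 1, digits 1,3,8,9 already taken and all letters distinct): S must equal 7. So S=7.
Step 6. [col 4: G + D ≡ D (mod 10)] in column 4 we have G+D≡D with carry-in 0; given nothing yet and digits 1,3,7,8,9 already taken and all letters distinct, that pins G to 0, so G=0.
Step 7. [col 4: G + D ≡ D (mod 10)] several values work for D in column 4 (G + D ≡ D (mod 10), carry-in 0); try D=4 ⇒ D=4.
Step 8. [col 5: B + R ≡ D (mod 10)] in column 5 we have B+R≡D with carry-in 0; given B=9, D=4 and digits 0,1,3,4,7,8,9 already taken and all letters distinct, that pins R to 5. So R=5.
Step 9. [col 6: P + D ≡ S (mod 10)] column 6 reads P+D+carry(1)=S with D=4, S=7; with digits 0,1,3,4,5,7,8,9 already taken and all letters distinct, the only value for P is 2, so P=2.

Answer: B=9, D=4, G=0, L=3, M=8, P=2, R=5, S=7, Z=1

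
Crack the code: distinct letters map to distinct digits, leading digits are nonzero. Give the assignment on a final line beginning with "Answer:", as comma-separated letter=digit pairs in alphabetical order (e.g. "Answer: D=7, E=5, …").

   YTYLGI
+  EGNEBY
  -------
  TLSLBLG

Step 1. [col 1: I + Y ≡ G (mod 10)] G=0 is one option consistent with column 1 (I + Y ≡ G (mod 10), carry-in 0) — take it ⇒ G=0.
Step 2. [T] the sum has 7 digits but both addends have 6; that extra leading digit T is the final carry, namely 1. So T=1.
Step 3. [col 1: I + Y ≡ G (mod 10)] several values work for Y in column 1 (I + Y ≡ G (mod 10), carry-in 0); try Y=7. So Y=7.
Step 4. [col 1: I + Y ≡ G (mod 10)] column 1: given Y=7, G=0, carry-in 0, and digits 0,1,7 already taken and all letters distinct, I+Y≡G (mod 10) forces I=3 ⇒ I=3.
Step 5. [col 2: G + B ≡ L (mod 10)] B=5 is one option consistent with column 2 (G + B ≡ L (mod 10), carry-in 1) — take it, so B=5.
Step 6. [col 2: G + B ≡ L (mod 10)] in column 2 we have G+B≡L with carry-in 1; given G=0, B=5 and digits 0,1,3,5,7 already taken and all letters distinct, that pins L to 6 ⇒ L=6.
Step 7. [col 3: L + E ≡ B (mod 10)] column 3: given L=6, B=5, carry-in 0, and digits 0,1,3,5,6,7 already taken and all letters distinct, L+E≡B (mod 10) forces E=9, so E=9.
Step 8. [col 4: Y + N ≡ L (mod 10)] column 4 reads Y+N+carry(1)=L with Y=7, L=6; with digits 0,1,3,5,6,7,9 already taken and all letters distinct, the only value for N is 8, so N=8.
Step 9. [col 5: T + G ≡ S (mod 10)] column 5 reads T+G+carry(1)=S with T=1, G=0; with digits 0,1,3,5,6,7,8,9 already taken and all letters distinct, the only value for S is 2. So S=2.

Answer: B=5, E=9, G=0, I=3, L=6, N=8, S=2, T=1, Y=7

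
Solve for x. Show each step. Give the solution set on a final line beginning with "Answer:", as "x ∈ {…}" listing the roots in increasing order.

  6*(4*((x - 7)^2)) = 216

Step 1. [6*(4*((x - 7)^2)) = 216] 6·(inner) — divide through by 6 ⇒ div: 4*((x - 7)^2) = 36.
Step 2. [4*((x - 7)^2) = 36] divide by the outer 4, so div: (x - 7)^2 = 9.
Step 3. [(x - 7)^2 = 9] LHS squared, RHS 9 ≥ 0: apply √ (±), so sqrt: x - 7 = 3 or -3.
Step 4. [x - 7 = 3 or -3] the outer -7 inverts by adding 7. So sub: x = 10 or 4.

Answer: x ∈ {4, 10}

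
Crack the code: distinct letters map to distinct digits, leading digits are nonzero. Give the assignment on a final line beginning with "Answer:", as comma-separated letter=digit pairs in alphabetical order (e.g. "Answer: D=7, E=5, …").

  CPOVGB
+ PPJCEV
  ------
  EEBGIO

Step 1. [col 1: B + V ≡ O (mod 10)] O=9 is one option consistent with column 1 (B + V ≡ O (mod 10), carry-in 0) — take it. So O=9.
Step 2. [col 1: B + V ≡ O (mod 10)] V=4 is one option consistent with column 1 (B + V ≡ O (mod 10), carry-in 0) — take it. So V=4.
Step 3. [col 1: B + V ≡ O (mod 10)] in column 1 we have B+V≡O with carry-in 0; given V=4, O=9 and digits 4,9 already taken and all letters distinct, that pins B to 5 ⇒ B=5.
Step 4. [col 2: G + E ≡ I (mod 10)] column 2 (G + E ≡ I (mod 10), carry-in 0) doesn't pin I yet; pick I=0 and continue ⇒ I=0.
Step 5. [col 2: G + E ≡ I (mod 10)] column 2 (G + E ≡ I (mod 10), carry-in 0) doesn't pin G yet; pick G=7 and continue, so G=7.
Step 6. [col 2: G + E ≡ I (mod 10)] from column 2 (G=7, I=0, carry-in 0, digits 0,4,5,7,9 already taken and all letters distinct): E must equal 3. So E=3.
Step 7. [col 3: V + C ≡ G (mod 10)] from column 3 (V=4, G=7, carry-in 1, digits 0,3,4,5,7,9 already taken and all letters distinct): C must equal 2. So C=2.
Step 8. [col 4: O + J ≡ B (mod 10)] column 4: given O=9, B=5, carry-in 0, and digits 0,2,3,4,5,7,9 already taken and all letters distinct, O+J≡B (mod 10) forces J=6. So J=6.
Step 9. [col 5: P + P ≡ E (mod 10)] from column 5 (E=3, carry-in 1, digits 0,2,3,4,5,6,7,9 already taken and all letters distinct): P must equal 1, so P=1.

Answer: B=5, C=2, E=3, G=7, I=0, J=6, O=9, P=1, V=4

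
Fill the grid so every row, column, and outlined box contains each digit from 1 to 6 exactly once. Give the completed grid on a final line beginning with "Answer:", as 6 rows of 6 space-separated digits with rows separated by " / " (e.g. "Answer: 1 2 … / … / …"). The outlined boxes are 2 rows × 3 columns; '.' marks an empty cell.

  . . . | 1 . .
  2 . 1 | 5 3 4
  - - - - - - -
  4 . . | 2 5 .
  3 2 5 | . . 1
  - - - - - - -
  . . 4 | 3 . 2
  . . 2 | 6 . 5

Step 1. [r2c2∈{6}] only 6 remains possible at r2c2, so r2c2=6.
Step 2. [r6c1∈{1}] only 1 remains possible at r6c1 ⇒ r6c1=1.
Step 3. [r4c5∈{4,6}] in row 4, 6 fits only at r4c5. So r4c5=6.
Step 4. [r5c2∈{5}] nothing but 5 survives at r5c2. So r5c2=5.
Step 5. [r1c2∈{3,4}] in row 1, 4 fits only at r1c2. So r1c2=4.
Step 6. [r5c1∈{6}] nothing but 6 survives at r5c1. So r5c1=6.
Step 7. [r3c6∈{3}] r3c6 has the single candidate 3, so r3c6=3.
Step 8. [r6c2∈{3}] nothing but 3 survives at r6c2 ⇒ r6c2=3.
Step 9. [r4c4∈{4}] r4c4 has the single candidate 4. So r4c4=4.
Step 10. [r3c2∈{1}] r3c2 is down to just 1 ⇒ r3c2=1.
Step 11. [r3c3∈{6}] r3c3's peers cover all but 6. So r3c3=6.
Step 12. [r5c5∈{1}] only 1 remains possible at r5c5 ⇒ r5c5=1.
Step 13. [r6c5∈{4}] nothing but 4 survives at r6c5. So r6c5=4.
Step 14. [r1c3∈{3}] r1c3's peers cover all but 3. So r1c3=3.
Step 15. [r1c5∈{2}] only 2 remains possible at r1c5 ⇒ r1c5=2.
Step 16. [r1c6∈{6}] r1c6 has the single candidate 6, so r1c6=6.
Step 17. [r1c1∈{5}] only 5 remains possible at r1c1, so r1c1=5.

Answer: 5 4 3 1 2 6 / 2 6 1 5 3 4 / 4 1 6 2 5 3 / 3 2 5 4 6 1 / 6 5 4 3 1 2 / 1 3 2 6 4 5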